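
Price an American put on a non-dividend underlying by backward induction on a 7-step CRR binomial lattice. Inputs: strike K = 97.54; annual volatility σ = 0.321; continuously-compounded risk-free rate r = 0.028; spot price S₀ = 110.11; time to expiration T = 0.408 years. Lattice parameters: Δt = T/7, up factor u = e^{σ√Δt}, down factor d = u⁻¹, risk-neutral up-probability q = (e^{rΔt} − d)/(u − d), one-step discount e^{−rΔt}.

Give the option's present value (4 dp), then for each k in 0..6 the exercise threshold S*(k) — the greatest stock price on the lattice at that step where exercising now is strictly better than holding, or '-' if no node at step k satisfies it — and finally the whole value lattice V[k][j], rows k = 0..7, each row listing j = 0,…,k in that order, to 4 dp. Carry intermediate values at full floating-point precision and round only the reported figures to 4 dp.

price = 3.4168
boundary = - - - - - 74.7384 80.7607
tree:
3.4168
5.3555 1.4198
8.1683 2.4593 0.3475
12.0434 4.1808 0.6841 0.0000
17.0179 6.9300 1.3466 0.0000 0.0000
22.8016 11.0827 2.6508 0.0000 0.0000 0.0000
28.3749 16.7793 5.2181 0.0000 0.0000 0.0000 0.0000
33.5326 22.8016 10.2716 0.0000 0.0000 0.0000 0.0000 0.0000

Δt=0.05829, u=1.08058, d=0.92543, q=0.49116, disc=e^(-rΔt)=0.99837
k=7 terminal: V=max(K-S,0) → 33.5326 22.8016 10.2716 0.0000 0.0000 0.0000 0.0000 0.0000
k=6: j=0 S=69.1651 intr=28.3749 cont=28.2158 V=28.3749[EX]; j=1 S=80.7607 intr=16.7793 cont=16.6202 V=16.7793[EX]; j=2 S=94.3004 intr=3.2396 cont=5.2181 V=5.2181[hold]; j=3 S=110.1100 intr=0.0000 cont=0.0000 V=0.0000[hold]; j=4 S=128.5701 intr=0.0000 cont=0.0000 V=0.0000[hold]; j=5 S=150.1251 intr=0.0000 cont=0.0000 V=0.0000[hold]; j=6 S=175.2938 intr=0.0000 cont=0.0000 V=0.0000[hold]  S*(6)=80.7607
k=5: j=0 S=74.7384 intr=22.8016 cont=22.6426 V=22.8016[EX]; j=1 S=87.2684 intr=10.2716 cont=11.0827 V=11.0827[hold]; j=2 S=101.8991 intr=0.0000 cont=2.6508 V=2.6508[hold]; j=3 S=118.9826 intr=0.0000 cont=0.0000 V=0.0000[hold]; j=4 S=138.9302 intr=0.0000 cont=0.0000 V=0.0000[hold]; j=5 S=162.2220 intr=0.0000 cont=0.0000 V=0.0000[hold]  S*(5)=74.7384
k=4: j=0 S=80.7607 intr=16.7793 cont=17.0179 V=17.0179[hold]; j=1 S=94.3004 intr=3.2396 cont=6.9300 V=6.9300[hold]; j=2 S=110.1100 intr=0.0000 cont=1.3466 V=1.3466[hold]; j=3 S=128.5701 intr=0.0000 cont=0.0000 V=0.0000[hold]; j=4 S=150.1251 intr=0.0000 cont=0.0000 V=0.0000[hold]  S*(4)=-
k=3: j=0 S=87.2684 intr=10.2716 cont=12.0434 V=12.0434[hold]; j=1 S=101.8991 intr=0.0000 cont=4.1808 V=4.1808[hold]; j=2 S=118.9826 intr=0.0000 cont=0.6841 V=0.6841[hold]; j=3 S=138.9302 intr=0.0000 cont=0.0000 V=0.0000[hold]  S*(3)=-
k=2: j=0 S=94.3004 intr=3.2396 cont=8.1683 V=8.1683[hold]; j=1 S=110.1100 intr=0.0000 cont=2.4593 V=2.4593[hold]; j=2 S=128.5701 intr=0.0000 cont=0.3475 V=0.3475[hold]  S*(2)=-
k=1: j=0 S=101.8991 intr=0.0000 cont=5.3555 V=5.3555[hold]; j=1 S=118.9826 intr=0.0000 cont=1.4198 V=1.4198[hold]  S*(1)=-
k=0: j=0 S=110.1100 intr=0.0000 cont=3.4168 V=3.4168[hold]  S*(0)=-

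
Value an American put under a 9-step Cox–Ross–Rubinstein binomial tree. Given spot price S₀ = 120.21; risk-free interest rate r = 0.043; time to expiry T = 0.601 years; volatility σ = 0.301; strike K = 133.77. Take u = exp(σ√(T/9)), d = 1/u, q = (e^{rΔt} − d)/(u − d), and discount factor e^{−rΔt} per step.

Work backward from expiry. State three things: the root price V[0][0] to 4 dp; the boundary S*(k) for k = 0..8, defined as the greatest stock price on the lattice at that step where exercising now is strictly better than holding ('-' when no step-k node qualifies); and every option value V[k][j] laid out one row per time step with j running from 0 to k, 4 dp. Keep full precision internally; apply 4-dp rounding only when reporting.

price = 18.1634
boundary = - - - 95.1917 102.8915 95.1917 102.8915 111.2141 120.2100
tree:
18.1634
24.0849 12.3236
30.9805 17.3013 7.3975
38.5783 23.5317 11.1465 3.6766
45.7020 30.8785 16.2919 6.0453 1.3198
52.2925 38.5783 22.9448 9.7070 2.4041 0.2389
58.3898 45.7020 30.8785 15.1125 4.3364 0.4782 0.0000
64.0308 52.2925 38.5783 22.5559 7.7273 0.9573 0.0000 0.0000
69.2497 58.3898 45.7020 30.8785 13.5600 1.9165 0.0000 0.0000 0.0000
74.0781 64.0308 52.2925 38.5783 22.5559 3.8365 0.0000 0.0000 0.0000 0.0000

params: Δt=0.06678 u=1.08089 d=0.92517 q=0.49903 e^(-rΔt)=0.99713
t_9 payoffs: 74.0781 64.0308 52.2925 38.5783 22.5559 3.8365 0.0000 0.0000 0.0000 0.0000
t_8: node(8,0) S=64.5203 payoff=69.2497 vs cont=68.8662 → 69.2497 [stop]  node(8,1) S=75.3802 payoff=58.3898 vs cont=58.0062 → 58.3898 [stop]  node(8,2) S=88.0680 payoff=45.7020 vs cont=45.3184 → 45.7020 [stop]  node(8,3) S=102.8915 payoff=30.8785 vs cont=30.4949 → 30.8785 [stop]  node(8,4) S=120.2100 payoff=13.5600 vs cont=13.1764 → 13.5600 [stop]  node(8,5) S=140.4435 payoff=0.0000 vs cont=1.9165 → 1.9165 [wait]  node(8,6) S=164.0827 payoff=0.0000 vs cont=0.0000 → 0.0000 [wait]  node(8,7) S=191.7008 payoff=0.0000 vs cont=0.0000 → 0.0000 [wait]  node(8,8) S=223.9675 payoff=0.0000 vs cont=0.0000 → 0.0000 [wait]  ⇒ S*(8)=120.2100
t_7: node(7,0) S=69.7392 payoff=64.0308 vs cont=63.6473 → 64.0308 [stop]  node(7,1) S=81.4775 payoff=52.2925 vs cont=51.9089 → 52.2925 [stop]  node(7,2) S=95.1917 payoff=38.5783 vs cont=38.1948 → 38.5783 [stop]  node(7,3) S=111.2141 payoff=22.5559 vs cont=22.1723 → 22.5559 [stop]  node(7,4) S=129.9335 payoff=3.8365 vs cont=7.7273 → 7.7273 [wait]  node(7,5) S=151.8037 payoff=0.0000 vs cont=0.9573 → 0.9573 [wait]  node(7,6) S=177.3550 payoff=0.0000 vs cont=0.0000 → 0.0000 [wait]  node(7,7) S=207.2070 payoff=0.0000 vs cont=0.0000 → 0.0000 [wait]  ⇒ S*(7)=111.2141
t_6: node(6,0) S=75.3802 payoff=58.3898 vs cont=58.0062 → 58.3898 [stop]  node(6,1) S=88.0680 payoff=45.7020 vs cont=45.3184 → 45.7020 [stop]  node(6,2) S=102.8915 payoff=30.8785 vs cont=30.4949 → 30.8785 [stop]  node(6,3) S=120.2100 payoff=13.5600 vs cont=15.1125 → 15.1125 [wait]  node(6,4) S=140.4435 payoff=0.0000 vs cont=4.3364 → 4.3364 [wait]  node(6,5) S=164.0827 payoff=0.0000 vs cont=0.4782 → 0.4782 [wait]  node(6,6) S=191.7008 payoff=0.0000 vs cont=0.0000 → 0.0000 [wait]  ⇒ S*(6)=102.8915
t_5: node(5,0) S=81.4775 payoff=52.2925 vs cont=51.9089 → 52.2925 [stop]  node(5,1) S=95.1917 payoff=38.5783 vs cont=38.1948 → 38.5783 [stop]  node(5,2) S=111.2141 payoff=22.5559 vs cont=22.9448 → 22.9448 [wait]  node(5,3) S=129.9335 payoff=3.8365 vs cont=9.7070 → 9.7070 [wait]  node(5,4) S=151.8037 payoff=0.0000 vs cont=2.4041 → 2.4041 [wait]  node(5,5) S=177.3550 payoff=0.0000 vs cont=0.2389 → 0.2389 [wait]  ⇒ S*(5)=95.1917
t_4: node(4,0) S=88.0680 payoff=45.7020 vs cont=45.3184 → 45.7020 [stop]  node(4,1) S=102.8915 payoff=30.8785 vs cont=30.6885 → 30.8785 [stop]  node(4,2) S=120.2100 payoff=13.5600 vs cont=16.2919 → 16.2919 [wait]  node(4,3) S=140.4435 payoff=0.0000 vs cont=6.0453 → 6.0453 [wait]  node(4,4) S=164.0827 payoff=0.0000 vs cont=1.3198 → 1.3198 [wait]  ⇒ S*(4)=102.8915
t_3: node(3,0) S=95.1917 payoff=38.5783 vs cont=38.1948 → 38.5783 [stop]  node(3,1) S=111.2141 payoff=22.5559 vs cont=23.5317 → 23.5317 [wait]  node(3,2) S=129.9335 payoff=3.8365 vs cont=11.1465 → 11.1465 [wait]  node(3,3) S=151.8037 payoff=0.0000 vs cont=3.6766 → 3.6766 [wait]  ⇒ S*(3)=95.1917
t_2: node(2,0) S=102.8915 payoff=30.8785 vs cont=30.9805 → 30.9805 [wait]  node(2,1) S=120.2100 payoff=13.5600 vs cont=17.3013 → 17.3013 [wait]  node(2,2) S=140.4435 payoff=0.0000 vs cont=7.3975 → 7.3975 [wait]  ⇒ S*(2)=-
t_1: node(1,0) S=111.2141 payoff=22.5559 vs cont=24.0849 → 24.0849 [wait]  node(1,1) S=129.9335 payoff=3.8365 vs cont=12.3236 → 12.3236 [wait]  ⇒ S*(1)=-
t_0: node(0,0) S=120.2100 payoff=13.5600 vs cont=18.1634 → 18.1634 [wait]  ⇒ S*(0)=-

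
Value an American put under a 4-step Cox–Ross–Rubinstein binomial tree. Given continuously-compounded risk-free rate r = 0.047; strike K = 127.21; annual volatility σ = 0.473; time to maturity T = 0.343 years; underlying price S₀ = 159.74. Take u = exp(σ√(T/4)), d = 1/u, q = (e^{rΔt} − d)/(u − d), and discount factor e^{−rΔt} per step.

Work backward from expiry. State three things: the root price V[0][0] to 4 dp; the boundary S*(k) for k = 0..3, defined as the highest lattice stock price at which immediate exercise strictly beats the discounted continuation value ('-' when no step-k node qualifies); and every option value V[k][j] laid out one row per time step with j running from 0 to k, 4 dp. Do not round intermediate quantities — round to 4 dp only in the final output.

price = 4.2464
boundary = - - - 105.4272
tree:
4.2464
7.4135 0.8505
12.7978 1.6420 0.0000
21.7828 3.1701 0.0000 0.0000
35.4193 6.1206 0.0000 0.0000 0.0000

Δt=0.08575  u=1.14856  d=0.87066  q=0.47996  discount=0.99598
step 4 (expiry): payoffs max(K−S,0) = 35.4193 6.1206 0.0000 0.0000 0.0000
step 3: (k=3,j=0): S=105.4272, (K−S)⁺=21.7828, hold=21.2712 ⇒ V=21.7828 exercise | (k=3,j=1): S=139.0785, (K−S)⁺=0.0000, hold=3.1701 ⇒ V=3.1701 continue | (k=3,j=2): S=183.4710, (K−S)⁺=0.0000, hold=0.0000 ⇒ V=0.0000 continue | (k=3,j=3): S=242.0331, (K−S)⁺=0.0000, hold=0.0000 ⇒ V=0.0000 continue  boundary S*=105.4272
step 2: (k=2,j=0): S=121.0894, (K−S)⁺=6.1206, hold=12.7978 ⇒ V=12.7978 continue | (k=2,j=1): S=159.7400, (K−S)⁺=0.0000, hold=1.6420 ⇒ V=1.6420 continue | (k=2,j=2): S=210.7275, (K−S)⁺=0.0000, hold=0.0000 ⇒ V=0.0000 continue  boundary S*=-
step 1: (k=1,j=0): S=139.0785, (K−S)⁺=0.0000, hold=7.4135 ⇒ V=7.4135 continue | (k=1,j=1): S=183.4710, (K−S)⁺=0.0000, hold=0.8505 ⇒ V=0.8505 continue  boundary S*=-
step 0: (k=0,j=0): S=159.7400, (K−S)⁺=0.0000, hold=4.2464 ⇒ V=4.2464 continue  boundary S*=-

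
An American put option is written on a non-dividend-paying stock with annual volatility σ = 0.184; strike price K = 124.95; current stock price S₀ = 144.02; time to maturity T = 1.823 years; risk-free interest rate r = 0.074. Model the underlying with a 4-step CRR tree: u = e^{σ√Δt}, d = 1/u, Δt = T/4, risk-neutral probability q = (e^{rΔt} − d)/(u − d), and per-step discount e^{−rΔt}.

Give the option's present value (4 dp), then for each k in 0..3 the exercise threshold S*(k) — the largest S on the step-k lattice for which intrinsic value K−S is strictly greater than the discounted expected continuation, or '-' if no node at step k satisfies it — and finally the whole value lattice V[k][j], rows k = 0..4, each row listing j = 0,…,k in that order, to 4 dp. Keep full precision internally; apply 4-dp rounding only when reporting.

price = 2.6370
boundary = - - 112.3387 99.2162
tree:
2.6370
5.8652 0.6934
12.6113 1.8236 0.0000
25.7338 4.7956 0.0000 0.0000
37.3234 12.6113 0.0000 0.0000 0.0000

Δt=0.45575, u=1.13226, d=0.88319, q=0.60670, disc=e^(-rΔt)=0.96684
k=4 terminal: V=max(K-S,0) → 37.3234 12.6113 0.0000 0.0000 0.0000
k=3: j=0 S=99.2162 intr=25.7338 cont=21.5901 V=25.7338[EX]; j=1 S=127.1968 intr=0.0000 cont=4.7956 V=4.7956[hold]; j=2 S=163.0683 intr=0.0000 cont=0.0000 V=0.0000[hold]; j=3 S=209.0562 intr=0.0000 cont=0.0000 V=0.0000[hold]  S*(3)=99.2162
k=2: j=0 S=112.3387 intr=12.6113 cont=12.5985 V=12.6113[EX]; j=1 S=144.0200 intr=0.0000 cont=1.8236 V=1.8236[hold]; j=2 S=184.6360 intr=0.0000 cont=0.0000 V=0.0000[hold]  S*(2)=112.3387
k=1: j=0 S=127.1968 intr=0.0000 cont=5.8652 V=5.8652[hold]; j=1 S=163.0683 intr=0.0000 cont=0.6934 V=0.6934[hold]  S*(1)=-
k=0: j=0 S=144.0200 intr=0.0000 cont=2.6370 V=2.6370[hold]  S*(0)=-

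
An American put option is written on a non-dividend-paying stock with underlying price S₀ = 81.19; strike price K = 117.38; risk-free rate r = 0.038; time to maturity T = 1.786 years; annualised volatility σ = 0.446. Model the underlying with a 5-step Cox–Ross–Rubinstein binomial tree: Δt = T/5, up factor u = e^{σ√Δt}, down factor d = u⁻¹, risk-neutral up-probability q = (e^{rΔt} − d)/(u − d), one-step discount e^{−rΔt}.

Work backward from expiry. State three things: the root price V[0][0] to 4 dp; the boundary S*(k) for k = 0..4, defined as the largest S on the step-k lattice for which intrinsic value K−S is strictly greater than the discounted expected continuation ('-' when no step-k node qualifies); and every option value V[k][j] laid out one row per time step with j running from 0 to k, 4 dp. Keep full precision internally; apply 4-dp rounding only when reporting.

price = 41.6977
boundary = - 62.1925 47.6402 62.1925 81.1900
tree:
41.6977
55.1875 27.0448
69.7398 39.4421 13.2428
80.8870 55.1875 22.0643 3.2432
89.4259 69.7398 36.1900 6.0777 0.0000
95.9668 80.8870 55.1875 11.3895 0.0000 0.0000

Δt=0.35720, u=1.30546, d=0.76601, q=0.45909, disc=e^(-rΔt)=0.98652
k=5 terminal: V=max(K-S,0) → 95.9668 80.8870 55.1875 11.3895 0.0000 0.0000
k=4: j=0 S=27.9541 intr=89.4259 cont=87.8434 V=89.4259[EX]; j=1 S=47.6402 intr=69.7398 cont=68.1573 V=69.7398[EX]; j=2 S=81.1900 intr=36.1900 cont=34.6075 V=36.1900[EX]; j=3 S=138.3666 intr=0.0000 cont=6.0777 V=6.0777[hold]; j=4 S=235.8088 intr=0.0000 cont=0.0000 V=0.0000[hold]  S*(4)=81.1900
k=3: j=0 S=36.4930 intr=80.8870 cont=79.3045 V=80.8870[EX]; j=1 S=62.1925 intr=55.1875 cont=53.6050 V=55.1875[EX]; j=2 S=105.9905 intr=11.3895 cont=22.0643 V=22.0643[hold]; j=3 S=180.6324 intr=0.0000 cont=3.2432 V=3.2432[hold]  S*(3)=62.1925
k=2: j=0 S=47.6402 intr=69.7398 cont=68.1573 V=69.7398[EX]; j=1 S=81.1900 intr=36.1900 cont=39.4421 V=39.4421[hold]; j=2 S=138.3666 intr=0.0000 cont=13.2428 V=13.2428[hold]  S*(2)=47.6402
k=1: j=0 S=62.1925 intr=55.1875 cont=55.0778 V=55.1875[EX]; j=1 S=105.9905 intr=11.3895 cont=27.0448 V=27.0448[hold]  S*(1)=62.1925
k=0: j=0 S=81.1900 intr=36.1900 cont=41.6977 V=41.6977[hold]  S*(0)=-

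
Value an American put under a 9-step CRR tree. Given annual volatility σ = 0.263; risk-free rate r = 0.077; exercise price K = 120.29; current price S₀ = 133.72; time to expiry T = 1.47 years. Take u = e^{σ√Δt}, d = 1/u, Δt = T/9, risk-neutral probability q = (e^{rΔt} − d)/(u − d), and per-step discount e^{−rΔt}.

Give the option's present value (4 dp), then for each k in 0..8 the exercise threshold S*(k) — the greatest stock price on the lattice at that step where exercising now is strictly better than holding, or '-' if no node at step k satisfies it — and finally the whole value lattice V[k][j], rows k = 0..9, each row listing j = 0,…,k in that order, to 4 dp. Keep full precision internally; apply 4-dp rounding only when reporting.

Δt=0.16333  u=1.11214  d=0.89916  q=0.53288  discount=0.98750
step 9 (expiry): payoffs max(K−S,0) = 68.9158 56.7470 41.6959 23.0796 0.0538 0.0000 0.0000 0.0000 0.0000 0.0000
step 8: (k=8,j=0): S=57.1356, (K−S)⁺=63.1544, hold=61.6511 ⇒ V=63.1544 exercise | (k=8,j=1): S=70.6690, (K−S)⁺=49.6210, hold=48.1176 ⇒ V=49.6210 exercise | (k=8,j=2): S=87.4080, (K−S)⁺=32.8820, hold=31.3786 ⇒ V=32.8820 exercise | (k=8,j=3): S=108.1120, (K−S)⁺=12.1780, hold=10.6746 ⇒ V=12.1780 exercise | (k=8,j=4): S=133.7200, (K−S)⁺=0.0000, hold=0.0248 ⇒ V=0.0248 continue | (k=8,j=5): S=165.3937, (K−S)⁺=0.0000, hold=0.0000 ⇒ V=0.0000 continue | (k=8,j=6): S=204.5697, (K−S)⁺=0.0000, hold=0.0000 ⇒ V=0.0000 continue | (k=8,j=7): S=253.0252, (K−S)⁺=0.0000, hold=0.0000 ⇒ V=0.0000 continue | (k=8,j=8): S=312.9582, (K−S)⁺=0.0000, hold=0.0000 ⇒ V=0.0000 continue  boundary S*=108.1120
step 7: (k=7,j=0): S=63.5430, (K−S)⁺=56.7470, hold=55.2436 ⇒ V=56.7470 exercise | (k=7,j=1): S=78.5941, (K−S)⁺=41.6959, hold=40.1925 ⇒ V=41.6959 exercise | (k=7,j=2): S=97.2104, (K−S)⁺=23.0796, hold=21.5762 ⇒ V=23.0796 exercise | (k=7,j=3): S=120.2362, (K−S)⁺=0.0538, hold=5.6306 ⇒ V=5.6306 continue | (k=7,j=4): S=148.7160, (K−S)⁺=0.0000, hold=0.0115 ⇒ V=0.0115 continue | (k=7,j=5): S=183.9417, (K−S)⁺=0.0000, hold=0.0000 ⇒ V=0.0000 continue | (k=7,j=6): S=227.5111, (K−S)⁺=0.0000, hold=0.0000 ⇒ V=0.0000 continue | (k=7,j=7): S=281.4006, (K−S)⁺=0.0000, hold=0.0000 ⇒ V=0.0000 continue  boundary S*=97.2104
step 6: (k=6,j=0): S=70.6690, (K−S)⁺=49.6210, hold=48.1176 ⇒ V=49.6210 exercise | (k=6,j=1): S=87.4080, (K−S)⁺=32.8820, hold=31.3786 ⇒ V=32.8820 exercise | (k=6,j=2): S=108.1120, (K−S)⁺=12.1780, hold=13.6092 ⇒ V=13.6092 continue | (k=6,j=3): S=133.7200, (K−S)⁺=0.0000, hold=2.6033 ⇒ V=2.6033 continue | (k=6,j=4): S=165.3937, (K−S)⁺=0.0000, hold=0.0053 ⇒ V=0.0053 continue | (k=6,j=5): S=204.5697, (K−S)⁺=0.0000, hold=0.0000 ⇒ V=0.0000 continue | (k=6,j=6): S=253.0252, (K−S)⁺=0.0000, hold=0.0000 ⇒ V=0.0000 continue  boundary S*=87.4080
step 5: (k=5,j=0): S=78.5941, (K−S)⁺=41.6959, hold=40.1925 ⇒ V=41.6959 exercise | (k=5,j=1): S=97.2104, (K−S)⁺=23.0796, hold=22.3294 ⇒ V=23.0796 exercise | (k=5,j=2): S=120.2362, (K−S)⁺=0.0538, hold=7.6477 ⇒ V=7.6477 continue | (k=5,j=3): S=148.7160, (K−S)⁺=0.0000, hold=1.2037 ⇒ V=1.2037 continue | (k=5,j=4): S=183.9417, (K−S)⁺=0.0000, hold=0.0024 ⇒ V=0.0024 continue | (k=5,j=5): S=227.5111, (K−S)⁺=0.0000, hold=0.0000 ⇒ V=0.0000 continue  boundary S*=97.2104
step 4: (k=4,j=0): S=87.4080, (K−S)⁺=32.8820, hold=31.3786 ⇒ V=32.8820 exercise | (k=4,j=1): S=108.1120, (K−S)⁺=12.1780, hold=14.6706 ⇒ V=14.6706 continue | (k=4,j=2): S=133.7200, (K−S)⁺=0.0000, hold=4.1611 ⇒ V=4.1611 continue | (k=4,j=3): S=165.3937, (K−S)⁺=0.0000, hold=0.5565 ⇒ V=0.5565 continue | (k=4,j=4): S=204.5697, (K−S)⁺=0.0000, hold=0.0011 ⇒ V=0.0011 continue  boundary S*=87.4080
step 3: (k=3,j=0): S=97.2104, (K−S)⁺=23.0796, hold=22.8879 ⇒ V=23.0796 exercise | (k=3,j=1): S=120.2362, (K−S)⁺=0.0538, hold=8.9570 ⇒ V=8.9570 continue | (k=3,j=2): S=148.7160, (K−S)⁺=0.0000, hold=2.2123 ⇒ V=2.2123 continue | (k=3,j=3): S=183.9417, (K−S)⁺=0.0000, hold=0.2573 ⇒ V=0.2573 continue  boundary S*=97.2104
step 2: (k=2,j=0): S=108.1120, (K−S)⁺=12.1780, hold=15.3596 ⇒ V=15.3596 continue | (k=2,j=1): S=133.7200, (K−S)⁺=0.0000, hold=5.2959 ⇒ V=5.2959 continue | (k=2,j=2): S=165.3937, (K−S)⁺=0.0000, hold=1.1559 ⇒ V=1.1559 continue  boundary S*=-
step 1: (k=1,j=0): S=120.2362, (K−S)⁺=0.0538, hold=9.8720 ⇒ V=9.8720 continue | (k=1,j=1): S=148.7160, (K−S)⁺=0.0000, hold=3.0512 ⇒ V=3.0512 continue  boundary S*=-
step 0: (k=0,j=0): S=133.7200, (K−S)⁺=0.0000, hold=6.1594 ⇒ V=6.1594 continue  boundary S*=-

price = 6.1594
boundary = - - - 97.2104 87.4080 97.2104 87.4080 97.2104 108.1120
tree:
6.1594
9.8720 3.0512
15.3596 5.2959 1.1559
23.0796 8.9570 2.2123 0.2573
32.8820 14.6706 4.1611 0.5565 0.0011
41.6959 23.0796 7.6477 1.2037 0.0024 0.0000
49.6210 32.8820 13.6092 2.6033 0.0053 0.0000 0.0000
56.7470 41.6959 23.0796 5.6306 0.0115 0.0000 0.0000 0.0000
63.1544 49.6210 32.8820 12.1780 0.0248 0.0000 0.0000 0.0000 0.0000
68.9158 56.7470 41.6959 23.0796 0.0538 0.0000 0.0000 0.0000 0.0000 0.0000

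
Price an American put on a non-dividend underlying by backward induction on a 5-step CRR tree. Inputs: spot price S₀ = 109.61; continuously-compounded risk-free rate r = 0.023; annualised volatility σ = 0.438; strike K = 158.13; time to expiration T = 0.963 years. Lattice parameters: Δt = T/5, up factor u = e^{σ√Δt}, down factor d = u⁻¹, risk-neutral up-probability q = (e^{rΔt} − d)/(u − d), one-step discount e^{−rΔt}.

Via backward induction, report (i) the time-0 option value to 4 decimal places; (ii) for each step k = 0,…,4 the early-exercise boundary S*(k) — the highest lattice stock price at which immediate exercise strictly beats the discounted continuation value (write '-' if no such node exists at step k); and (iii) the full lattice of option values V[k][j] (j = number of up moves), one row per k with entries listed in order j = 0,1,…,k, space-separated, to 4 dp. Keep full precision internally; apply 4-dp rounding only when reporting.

Δt=0.19260, u=1.21194, d=0.82512, q=0.46357, disc=e^(-rΔt)=0.99558
k=5 terminal: V=max(K-S,0) → 116.2076 96.5545 67.6882 25.2894 0.0000 0.0000
k=4: j=0 S=50.8074 intr=107.3226 cont=106.6237 V=107.3226[EX]; j=1 S=74.6257 intr=83.5043 cont=82.8053 V=83.5043[EX]; j=2 S=109.6100 intr=48.5200 cont=47.8211 V=48.5200[EX]; j=3 S=160.9948 intr=0.0000 cont=13.5060 V=13.5060[hold]; j=4 S=236.4685 intr=0.0000 cont=0.0000 V=0.0000[hold]  S*(4)=109.6100
k=3: j=0 S=61.5755 intr=96.5545 cont=95.8556 V=96.5545[EX]; j=1 S=90.4418 intr=67.6882 cont=66.9892 V=67.6882[EX]; j=2 S=132.8406 intr=25.2894 cont=32.1459 V=32.1459[hold]; j=3 S=195.1159 intr=0.0000 cont=7.2130 V=7.2130[hold]  S*(3)=90.4418
k=2: j=0 S=74.6257 intr=83.5043 cont=82.8053 V=83.5043[EX]; j=1 S=109.6100 intr=48.5200 cont=50.9855 V=50.9855[hold]; j=2 S=160.9948 intr=0.0000 cont=20.4968 V=20.4968[hold]  S*(2)=74.6257
k=1: j=0 S=90.4418 intr=67.6882 cont=68.1271 V=68.1271[hold]; j=1 S=132.8406 intr=25.2894 cont=36.6890 V=36.6890[hold]  S*(1)=-
k=0: j=0 S=109.6100 intr=48.5200 cont=53.3166 V=53.3166[hold]  S*(0)=-

price = 53.3166
boundary = - - 74.6257 90.4418 109.6100
tree:
53.3166
68.1271 36.6890
83.5043 50.9855 20.4968
96.5545 67.6882 32.1459 7.2130
107.3226 83.5043 48.5200 13.5060 0.0000
116.2076 96.5545 67.6882 25.2894 0.0000 0.0000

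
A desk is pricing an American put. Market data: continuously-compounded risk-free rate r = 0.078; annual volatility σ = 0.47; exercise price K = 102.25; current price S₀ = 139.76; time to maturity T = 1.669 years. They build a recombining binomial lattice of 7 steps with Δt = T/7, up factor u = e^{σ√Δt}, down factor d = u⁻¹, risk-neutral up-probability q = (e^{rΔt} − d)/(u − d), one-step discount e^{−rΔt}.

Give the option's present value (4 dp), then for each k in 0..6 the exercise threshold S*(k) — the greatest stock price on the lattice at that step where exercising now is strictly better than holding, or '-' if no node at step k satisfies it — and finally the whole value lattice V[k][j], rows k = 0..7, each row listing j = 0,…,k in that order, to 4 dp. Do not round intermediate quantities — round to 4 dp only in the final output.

price = 9.5094
boundary = - - - - 55.8092 70.2061 55.8092
tree:
9.5094
14.8636 4.1571
22.5815 7.1932 1.0741
33.1136 12.2037 2.1184 0.0000
46.4408 20.1578 4.1777 0.0000 0.0000
57.8854 32.0439 8.2390 0.0000 0.0000 0.0000
66.9831 46.4408 16.2483 0.0000 0.0000 0.0000 0.0000
74.2152 57.8854 32.0439 0.0000 0.0000 0.0000 0.0000 0.0000

Δt=0.23843  u=1.25797  d=0.79493  q=0.48342  discount=0.98157
step 7 (expiry): payoffs max(K−S,0) = 74.2152 57.8854 32.0439 0.0000 0.0000 0.0000 0.0000 0.0000
step 6: (k=6,j=0): S=35.2669, (K−S)⁺=66.9831, hold=65.0991 ⇒ V=66.9831 exercise | (k=6,j=1): S=55.8092, (K−S)⁺=46.4408, hold=44.5568 ⇒ V=46.4408 exercise | (k=6,j=2): S=88.3170, (K−S)⁺=13.9330, hold=16.2483 ⇒ V=16.2483 continue | (k=6,j=3): S=139.7600, (K−S)⁺=0.0000, hold=0.0000 ⇒ V=0.0000 continue | (k=6,j=4): S=221.1676, (K−S)⁺=0.0000, hold=0.0000 ⇒ V=0.0000 continue | (k=6,j=5): S=349.9935, (K−S)⁺=0.0000, hold=0.0000 ⇒ V=0.0000 continue | (k=6,j=6): S=553.8582, (K−S)⁺=0.0000, hold=0.0000 ⇒ V=0.0000 continue  boundary S*=55.8092
step 5: (k=5,j=0): S=44.3646, (K−S)⁺=57.8854, hold=56.0014 ⇒ V=57.8854 exercise | (k=5,j=1): S=70.2061, (K−S)⁺=32.0439, hold=31.2585 ⇒ V=32.0439 exercise | (k=5,j=2): S=111.0999, (K−S)⁺=0.0000, hold=8.2390 ⇒ V=8.2390 continue | (k=5,j=3): S=175.8135, (K−S)⁺=0.0000, hold=0.0000 ⇒ V=0.0000 continue | (k=5,j=4): S=278.2215, (K−S)⁺=0.0000, hold=0.0000 ⇒ V=0.0000 continue | (k=5,j=5): S=440.2803, (K−S)⁺=0.0000, hold=0.0000 ⇒ V=0.0000 continue  boundary S*=70.2061
step 4: (k=4,j=0): S=55.8092, (K−S)⁺=46.4408, hold=44.5568 ⇒ V=46.4408 exercise | (k=4,j=1): S=88.3170, (K−S)⁺=13.9330, hold=20.1578 ⇒ V=20.1578 continue | (k=4,j=2): S=139.7600, (K−S)⁺=0.0000, hold=4.1777 ⇒ V=4.1777 continue | (k=4,j=3): S=221.1676, (K−S)⁺=0.0000, hold=0.0000 ⇒ V=0.0000 continue | (k=4,j=4): S=349.9935, (K−S)⁺=0.0000, hold=0.0000 ⇒ V=0.0000 continue  boundary S*=55.8092
step 3: (k=3,j=0): S=70.2061, (K−S)⁺=32.0439, hold=33.1136 ⇒ V=33.1136 continue | (k=3,j=1): S=111.0999, (K−S)⁺=0.0000, hold=12.2037 ⇒ V=12.2037 continue | (k=3,j=2): S=175.8135, (K−S)⁺=0.0000, hold=2.1184 ⇒ V=2.1184 continue | (k=3,j=3): S=278.2215, (K−S)⁺=0.0000, hold=0.0000 ⇒ V=0.0000 continue  boundary S*=-
step 2: (k=2,j=0): S=88.3170, (K−S)⁺=13.9330, hold=22.5815 ⇒ V=22.5815 continue | (k=2,j=1): S=139.7600, (K−S)⁺=0.0000, hold=7.1932 ⇒ V=7.1932 continue | (k=2,j=2): S=221.1676, (K−S)⁺=0.0000, hold=1.0741 ⇒ V=1.0741 continue  boundary S*=-
step 1: (k=1,j=0): S=111.0999, (K−S)⁺=0.0000, hold=14.8636 ⇒ V=14.8636 continue | (k=1,j=1): S=175.8135, (K−S)⁺=0.0000, hold=4.1571 ⇒ V=4.1571 continue  boundary S*=-
step 0: (k=0,j=0): S=139.7600, (K−S)⁺=0.0000, hold=9.5094 ⇒ V=9.5094 continue  boundary S*=-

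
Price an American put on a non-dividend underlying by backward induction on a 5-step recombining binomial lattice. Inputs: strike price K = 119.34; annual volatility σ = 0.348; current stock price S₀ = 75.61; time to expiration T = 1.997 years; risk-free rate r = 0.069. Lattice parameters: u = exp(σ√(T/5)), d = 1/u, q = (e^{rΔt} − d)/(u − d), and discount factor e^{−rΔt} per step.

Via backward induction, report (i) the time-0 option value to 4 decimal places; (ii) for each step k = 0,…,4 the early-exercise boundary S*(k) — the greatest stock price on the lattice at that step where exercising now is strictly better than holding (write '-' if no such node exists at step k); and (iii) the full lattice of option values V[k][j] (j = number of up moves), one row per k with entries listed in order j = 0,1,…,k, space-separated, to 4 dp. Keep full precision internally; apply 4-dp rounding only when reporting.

params: Δt=0.39940 u=1.24599 d=0.80258 q=0.50825 e^(-rΔt)=0.97282
t_5 payoffs: 94.1627 80.2526 58.6573 25.1308 0.0000 0.0000
t_4: node(4,0) S=31.3706 payoff=87.9694 vs cont=84.7255 → 87.9694 [stop]  node(4,1) S=48.7025 payoff=70.6375 vs cont=67.3936 → 70.6375 [stop]  node(4,2) S=75.6100 payoff=43.7300 vs cont=40.4861 → 43.7300 [stop]  node(4,3) S=117.3836 payoff=1.9564 vs cont=12.0221 → 12.0221 [wait]  node(4,4) S=182.2367 payoff=0.0000 vs cont=0.0000 → 0.0000 [wait]  ⇒ S*(4)=75.6100
t_3: node(3,0) S=39.0874 payoff=80.2526 vs cont=77.0087 → 80.2526 [stop]  node(3,1) S=60.6827 payoff=58.6573 vs cont=55.4133 → 58.6573 [stop]  node(3,2) S=94.2092 payoff=25.1308 vs cont=26.8637 → 26.8637 [wait]  node(3,3) S=146.2587 payoff=0.0000 vs cont=5.7511 → 5.7511 [wait]  ⇒ S*(3)=60.6827
t_2: node(2,0) S=48.7025 payoff=70.6375 vs cont=67.3936 → 70.6375 [stop]  node(2,1) S=75.6100 payoff=43.7300 vs cont=41.3429 → 43.7300 [stop]  node(2,2) S=117.3836 payoff=1.9564 vs cont=15.6946 → 15.6946 [wait]  ⇒ S*(2)=75.6100
t_1: node(1,0) S=60.6827 payoff=58.6573 vs cont=55.4133 → 58.6573 [stop]  node(1,1) S=94.2092 payoff=25.1308 vs cont=28.6796 → 28.6796 [wait]  ⇒ S*(1)=60.6827
t_0: node(0,0) S=75.6100 payoff=43.7300 vs cont=42.2407 → 43.7300 [stop]  ⇒ S*(0)=75.6100

price = 43.7300
boundary = 75.6100 60.6827 75.6100 60.6827 75.6100
tree:
43.7300
58.6573 28.6796
70.6375 43.7300 15.6946
80.2526 58.6573 26.8637 5.7511
87.9694 70.6375 43.7300 12.0221 0.0000
94.1627 80.2526 58.6573 25.1308 0.0000 0.0000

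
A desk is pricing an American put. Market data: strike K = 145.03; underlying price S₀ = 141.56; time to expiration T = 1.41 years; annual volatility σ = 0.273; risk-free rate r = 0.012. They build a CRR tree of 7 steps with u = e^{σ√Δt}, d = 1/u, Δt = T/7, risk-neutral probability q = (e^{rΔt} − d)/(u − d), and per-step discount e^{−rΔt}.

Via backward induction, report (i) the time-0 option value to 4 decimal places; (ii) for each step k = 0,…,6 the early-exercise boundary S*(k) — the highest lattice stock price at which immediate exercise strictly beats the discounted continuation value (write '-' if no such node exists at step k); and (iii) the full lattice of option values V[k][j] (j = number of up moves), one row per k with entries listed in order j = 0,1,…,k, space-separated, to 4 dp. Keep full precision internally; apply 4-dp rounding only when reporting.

price = 19.6444
boundary = - - - - 86.7149 98.0179 110.7942
tree:
19.6444
27.2433 11.4870
36.5391 17.2804 5.2501
47.1591 25.1843 8.7796 1.4415
58.3151 35.2755 14.3468 2.7749 0.0000
68.3147 47.0121 22.7012 5.3417 0.0000 0.0000
77.1612 58.3151 34.2358 10.2827 0.0000 0.0000 0.0000
84.9876 68.3147 47.0121 19.7941 0.0000 0.0000 0.0000 0.0000

Δt=0.20143, u=1.13035, d=0.88468, q=0.47926, disc=e^(-rΔt)=0.99759
k=7 terminal: V=max(K-S,0) → 84.9876 68.3147 47.0121 19.7941 0.0000 0.0000 0.0000 0.0000
k=6: j=0 S=67.8688 intr=77.1612 cont=76.8111 V=77.1612[EX]; j=1 S=86.7149 intr=58.3151 cont=57.9650 V=58.3151[EX]; j=2 S=110.7942 intr=34.2358 cont=33.8857 V=34.2358[EX]; j=3 S=141.5600 intr=3.4700 cont=10.2827 V=10.2827[hold]; j=4 S=180.8690 intr=0.0000 cont=0.0000 V=0.0000[hold]; j=5 S=231.0934 intr=0.0000 cont=0.0000 V=0.0000[hold]; j=6 S=295.2644 intr=0.0000 cont=0.0000 V=0.0000[hold]  S*(6)=110.7942
k=5: j=0 S=76.7153 intr=68.3147 cont=67.9646 V=68.3147[EX]; j=1 S=98.0179 intr=47.0121 cont=46.6620 V=47.0121[EX]; j=2 S=125.2359 intr=19.7941 cont=22.7012 V=22.7012[hold]; j=3 S=160.0119 intr=0.0000 cont=5.3417 V=5.3417[hold]; j=4 S=204.4447 intr=0.0000 cont=0.0000 V=0.0000[hold]; j=5 S=261.2157 intr=0.0000 cont=0.0000 V=0.0000[hold]  S*(5)=98.0179
k=4: j=0 S=86.7149 intr=58.3151 cont=57.9650 V=58.3151[EX]; j=1 S=110.7942 intr=34.2358 cont=35.2755 V=35.2755[hold]; j=2 S=141.5600 intr=3.4700 cont=14.3468 V=14.3468[hold]; j=3 S=180.8690 intr=0.0000 cont=2.7749 V=2.7749[hold]; j=4 S=231.0934 intr=0.0000 cont=0.0000 V=0.0000[hold]  S*(4)=86.7149
k=3: j=0 S=98.0179 intr=47.0121 cont=47.1591 V=47.1591[hold]; j=1 S=125.2359 intr=19.7941 cont=25.1843 V=25.1843[hold]; j=2 S=160.0119 intr=0.0000 cont=8.7796 V=8.7796[hold]; j=3 S=204.4447 intr=0.0000 cont=1.4415 V=1.4415[hold]  S*(3)=-
k=2: j=0 S=110.7942 intr=34.2358 cont=36.5391 V=36.5391[hold]; j=1 S=141.5600 intr=3.4700 cont=17.2804 V=17.2804[hold]; j=2 S=180.8690 intr=0.0000 cont=5.2501 V=5.2501[hold]  S*(2)=-
k=1: j=0 S=125.2359 intr=19.7941 cont=27.2433 V=27.2433[hold]; j=1 S=160.0119 intr=0.0000 cont=11.4870 V=11.4870[hold]  S*(1)=-
k=0: j=0 S=141.5600 intr=3.4700 cont=19.6444 V=19.6444[hold]  S*(0)=-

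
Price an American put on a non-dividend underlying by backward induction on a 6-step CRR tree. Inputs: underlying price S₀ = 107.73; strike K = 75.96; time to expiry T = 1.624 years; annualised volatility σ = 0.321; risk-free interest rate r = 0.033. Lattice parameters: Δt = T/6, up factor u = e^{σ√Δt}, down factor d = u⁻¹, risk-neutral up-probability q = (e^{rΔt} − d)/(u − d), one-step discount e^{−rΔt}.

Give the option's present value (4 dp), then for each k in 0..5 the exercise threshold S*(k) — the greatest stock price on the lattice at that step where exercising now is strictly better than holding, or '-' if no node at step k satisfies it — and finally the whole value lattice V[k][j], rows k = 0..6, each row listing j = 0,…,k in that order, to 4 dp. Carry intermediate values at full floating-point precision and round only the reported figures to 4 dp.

price = 2.7994
boundary = - - - - 55.2362 65.2758
tree:
2.7994
4.8027 0.7247
8.0730 1.4201 0.0000
13.1975 2.7826 0.0000 0.0000
20.7238 5.4526 0.0000 0.0000 0.0000
29.2192 10.6842 0.0000 0.0000 0.0000 0.0000
36.4081 20.7238 0.0000 0.0000 0.0000 0.0000 0.0000

Δt=0.27067  u=1.18176  d=0.84620  q=0.48508  discount=0.99111
step 6 (expiry): payoffs max(K−S,0) = 36.4081 20.7238 0.0000 0.0000 0.0000 0.0000 0.0000
step 5: (k=5,j=0): S=46.7408, (K−S)⁺=29.2192, hold=28.5438 ⇒ V=29.2192 exercise | (k=5,j=1): S=65.2758, (K−S)⁺=10.6842, hold=10.5761 ⇒ V=10.6842 exercise | (k=5,j=2): S=91.1609, (K−S)⁺=0.0000, hold=0.0000 ⇒ V=0.0000 continue | (k=5,j=3): S=127.3107, (K−S)⁺=0.0000, hold=0.0000 ⇒ V=0.0000 continue | (k=5,j=4): S=177.7957, (K−S)⁺=0.0000, hold=0.0000 ⇒ V=0.0000 continue | (k=5,j=5): S=248.3005, (K−S)⁺=0.0000, hold=0.0000 ⇒ V=0.0000 continue  boundary S*=65.2758
step 4: (k=4,j=0): S=55.2362, (K−S)⁺=20.7238, hold=20.0483 ⇒ V=20.7238 exercise | (k=4,j=1): S=77.1401, (K−S)⁺=0.0000, hold=5.4526 ⇒ V=5.4526 continue | (k=4,j=2): S=107.7300, (K−S)⁺=0.0000, hold=0.0000 ⇒ V=0.0000 continue | (k=4,j=3): S=150.4503, (K−S)⁺=0.0000, hold=0.0000 ⇒ V=0.0000 continue | (k=4,j=4): S=210.1113, (K−S)⁺=0.0000, hold=0.0000 ⇒ V=0.0000 continue  boundary S*=55.2362
step 3: (k=3,j=0): S=65.2758, (K−S)⁺=10.6842, hold=13.1975 ⇒ V=13.1975 continue | (k=3,j=1): S=91.1609, (K−S)⁺=0.0000, hold=2.7826 ⇒ V=2.7826 continue | (k=3,j=2): S=127.3107, (K−S)⁺=0.0000, hold=0.0000 ⇒ V=0.0000 continue | (k=3,j=3): S=177.7957, (K−S)⁺=0.0000, hold=0.0000 ⇒ V=0.0000 continue  boundary S*=-
step 2: (k=2,j=0): S=77.1401, (K−S)⁺=0.0000, hold=8.0730 ⇒ V=8.0730 continue | (k=2,j=1): S=107.7300, (K−S)⁺=0.0000, hold=1.4201 ⇒ V=1.4201 continue | (k=2,j=2): S=150.4503, (K−S)⁺=0.0000, hold=0.0000 ⇒ V=0.0000 continue  boundary S*=-
step 1: (k=1,j=0): S=91.1609, (K−S)⁺=0.0000, hold=4.8027 ⇒ V=4.8027 continue | (k=1,j=1): S=127.3107, (K−S)⁺=0.0000, hold=0.7247 ⇒ V=0.7247 continue  boundary S*=-
step 0: (k=0,j=0): S=107.7300, (K−S)⁺=0.0000, hold=2.7994 ⇒ V=2.7994 continue  boundary S*=-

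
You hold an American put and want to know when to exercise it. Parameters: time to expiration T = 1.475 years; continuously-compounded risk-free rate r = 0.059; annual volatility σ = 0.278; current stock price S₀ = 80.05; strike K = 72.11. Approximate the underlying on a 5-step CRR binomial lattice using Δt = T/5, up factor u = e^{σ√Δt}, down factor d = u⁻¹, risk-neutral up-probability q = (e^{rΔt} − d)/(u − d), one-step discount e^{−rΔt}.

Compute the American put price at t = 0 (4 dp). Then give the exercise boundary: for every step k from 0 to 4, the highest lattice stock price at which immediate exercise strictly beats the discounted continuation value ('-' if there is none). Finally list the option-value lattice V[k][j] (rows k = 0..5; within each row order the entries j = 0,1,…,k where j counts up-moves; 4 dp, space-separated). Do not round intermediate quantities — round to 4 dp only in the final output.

params: Δt=0.29500 u=1.16299 d=0.85985 q=0.52024 e^(-rΔt)=0.98275
t_5 payoffs: 34.4843 21.2196 3.2787 0.0000 0.0000 0.0000
t_4: node(4,0) S=43.7583 payoff=28.3517 vs cont=27.1075 → 28.3517 [stop]  node(4,1) S=59.1849 payoff=12.9251 vs cont=11.6809 → 12.9251 [stop]  node(4,2) S=80.0500 payoff=0.0000 vs cont=1.5458 → 1.5458 [wait]  node(4,3) S=108.2709 payoff=0.0000 vs cont=0.0000 → 0.0000 [wait]  node(4,4) S=146.4409 payoff=0.0000 vs cont=0.0000 → 0.0000 [wait]  ⇒ S*(4)=59.1849
t_3: node(3,0) S=50.8904 payoff=21.2196 vs cont=19.9754 → 21.2196 [stop]  node(3,1) S=68.8313 payoff=3.2787 vs cont=6.8843 → 6.8843 [wait]  node(3,2) S=93.0972 payoff=0.0000 vs cont=0.7288 → 0.7288 [wait]  node(3,3) S=125.9178 payoff=0.0000 vs cont=0.0000 → 0.0000 [wait]  ⇒ S*(3)=50.8904
t_2: node(2,0) S=59.1849 payoff=12.9251 vs cont=13.5243 → 13.5243 [wait]  node(2,1) S=80.0500 payoff=0.0000 vs cont=3.6184 → 3.6184 [wait]  node(2,2) S=108.2709 payoff=0.0000 vs cont=0.3436 → 0.3436 [wait]  ⇒ S*(2)=-
t_1: node(1,0) S=68.8313 payoff=3.2787 vs cont=8.2264 → 8.2264 [wait]  node(1,1) S=93.0972 payoff=0.0000 vs cont=1.8817 → 1.8817 [wait]  ⇒ S*(1)=-
t_0: node(0,0) S=80.0500 payoff=0.0000 vs cont=4.8406 → 4.8406 [wait]  ⇒ S*(0)=-

price = 4.8406
boundary = - - - 50.8904 59.1849
tree:
4.8406
8.2264 1.8817
13.5243 3.6184 0.3436
21.2196 6.8843 0.7288 0.0000
28.3517 12.9251 1.5458 0.0000 0.0000
34.4843 21.2196 3.2787 0.0000 0.0000 0.0000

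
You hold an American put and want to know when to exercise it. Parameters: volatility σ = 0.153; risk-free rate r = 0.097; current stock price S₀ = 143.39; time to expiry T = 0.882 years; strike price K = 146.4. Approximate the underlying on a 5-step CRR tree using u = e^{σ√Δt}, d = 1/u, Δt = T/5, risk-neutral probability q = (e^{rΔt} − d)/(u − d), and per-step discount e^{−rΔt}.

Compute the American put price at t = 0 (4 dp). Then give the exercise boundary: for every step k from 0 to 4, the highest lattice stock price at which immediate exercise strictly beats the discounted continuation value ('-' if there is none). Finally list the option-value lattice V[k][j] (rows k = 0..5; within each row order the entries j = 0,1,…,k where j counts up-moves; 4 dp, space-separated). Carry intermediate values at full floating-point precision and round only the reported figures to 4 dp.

price = 5.9682
boundary = - 134.4656 126.0966 134.4656 126.0966
tree:
5.9682
11.9344 2.4490
20.3034 5.5020 0.6313
28.1515 11.9344 1.6818 0.0000
35.5112 20.3034 4.4801 0.0000 0.0000
42.4128 28.1515 11.9344 0.0000 0.0000 0.0000

Δt=0.17640  u=1.06637  d=0.93776  q=0.61813  discount=0.98303
step 5 (expiry): payoffs max(K−S,0) = 42.4128 28.1515 11.9344 0.0000 0.0000 0.0000
step 4: (k=4,j=0): S=110.8888, (K−S)⁺=35.5112, hold=33.0275 ⇒ V=35.5112 exercise | (k=4,j=1): S=126.0966, (K−S)⁺=20.3034, hold=17.8197 ⇒ V=20.3034 exercise | (k=4,j=2): S=143.3900, (K−S)⁺=3.0100, hold=4.4801 ⇒ V=4.4801 continue | (k=4,j=3): S=163.0551, (K−S)⁺=0.0000, hold=0.0000 ⇒ V=0.0000 continue | (k=4,j=4): S=185.4172, (K−S)⁺=0.0000, hold=0.0000 ⇒ V=0.0000 continue  boundary S*=126.0966
step 3: (k=3,j=0): S=118.2485, (K−S)⁺=28.1515, hold=25.6678 ⇒ V=28.1515 exercise | (k=3,j=1): S=134.4656, (K−S)⁺=11.9344, hold=10.3440 ⇒ V=11.9344 exercise | (k=3,j=2): S=152.9067, (K−S)⁺=0.0000, hold=1.6818 ⇒ V=1.6818 continue | (k=3,j=3): S=173.8770, (K−S)⁺=0.0000, hold=0.0000 ⇒ V=0.0000 continue  boundary S*=134.4656
step 2: (k=2,j=0): S=126.0966, (K−S)⁺=20.3034, hold=17.8197 ⇒ V=20.3034 exercise | (k=2,j=1): S=143.3900, (K−S)⁺=3.0100, hold=5.5020 ⇒ V=5.5020 continue | (k=2,j=2): S=163.0551, (K−S)⁺=0.0000, hold=0.6313 ⇒ V=0.6313 continue  boundary S*=126.0966
step 1: (k=1,j=0): S=134.4656, (K−S)⁺=11.9344, hold=10.9650 ⇒ V=11.9344 exercise | (k=1,j=1): S=152.9067, (K−S)⁺=0.0000, hold=2.4490 ⇒ V=2.4490 continue  boundary S*=134.4656
step 0: (k=0,j=0): S=143.3900, (K−S)⁺=3.0100, hold=5.9682 ⇒ V=5.9682 continue  boundary S*=-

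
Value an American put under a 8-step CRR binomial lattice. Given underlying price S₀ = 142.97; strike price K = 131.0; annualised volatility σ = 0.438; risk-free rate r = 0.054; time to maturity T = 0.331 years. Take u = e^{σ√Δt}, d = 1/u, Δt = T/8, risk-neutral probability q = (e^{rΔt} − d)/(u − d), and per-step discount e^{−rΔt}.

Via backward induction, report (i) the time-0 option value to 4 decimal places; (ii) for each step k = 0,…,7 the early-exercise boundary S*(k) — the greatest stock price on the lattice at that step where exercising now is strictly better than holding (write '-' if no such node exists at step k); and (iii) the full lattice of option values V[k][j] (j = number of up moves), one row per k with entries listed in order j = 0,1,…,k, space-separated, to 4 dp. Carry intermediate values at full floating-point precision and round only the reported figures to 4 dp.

price = 8.1303
boundary = - - - - - 91.5761 100.1094 109.4378
tree:
8.1303
11.9139 4.2337
16.9726 6.7090 1.6795
23.3949 10.3729 2.9304 0.3867
31.0365 15.5570 5.0305 0.7603 0.0000
39.4239 22.4581 8.4532 1.4950 0.0000 0.0000
47.2298 30.8906 13.7936 2.9395 0.0000 0.0000 0.0000
54.3703 39.4239 21.5622 5.7798 0.0000 0.0000 0.0000 0.0000
60.9022 47.2298 30.8906 11.3646 0.0000 0.0000 0.0000 0.0000 0.0000

params: Δt=0.04138 u=1.09318 d=0.91476 q=0.49028 e^(-rΔt)=0.99777
t_8 payoffs: 60.9022 47.2298 30.8906 11.3646 0.0000 0.0000 0.0000 0.0000 0.0000
t_7: node(7,0) S=76.6297 payoff=54.3703 vs cont=54.0780 → 54.3703 [stop]  node(7,1) S=91.5761 payoff=39.4239 vs cont=39.1315 → 39.4239 [stop]  node(7,2) S=109.4378 payoff=21.5622 vs cont=21.2699 → 21.5622 [stop]  node(7,3) S=130.7833 payoff=0.2167 vs cont=5.7798 → 5.7798 [wait]  node(7,4) S=156.2923 payoff=0.0000 vs cont=0.0000 → 0.0000 [wait]  node(7,5) S=186.7767 payoff=0.0000 vs cont=0.0000 → 0.0000 [wait]  node(7,6) S=223.2069 payoff=0.0000 vs cont=0.0000 → 0.0000 [wait]  node(7,7) S=266.7429 payoff=0.0000 vs cont=0.0000 → 0.0000 [wait]  ⇒ S*(7)=109.4378
t_6: node(6,0) S=83.7702 payoff=47.2298 vs cont=46.9374 → 47.2298 [stop]  node(6,1) S=100.1094 payoff=30.8906 vs cont=30.5983 → 30.8906 [stop]  node(6,2) S=119.6354 payoff=11.3646 vs cont=13.7936 → 13.7936 [wait]  node(6,3) S=142.9700 payoff=0.0000 vs cont=2.9395 → 2.9395 [wait]  node(6,4) S=170.8559 payoff=0.0000 vs cont=0.0000 → 0.0000 [wait]  node(6,5) S=204.1809 payoff=0.0000 vs cont=0.0000 → 0.0000 [wait]  node(6,6) S=244.0059 payoff=0.0000 vs cont=0.0000 → 0.0000 [wait]  ⇒ S*(6)=100.1094
t_5: node(5,0) S=91.5761 payoff=39.4239 vs cont=39.1315 → 39.4239 [stop]  node(5,1) S=109.4378 payoff=21.5622 vs cont=22.4581 → 22.4581 [wait]  node(5,2) S=130.7833 payoff=0.2167 vs cont=8.4532 → 8.4532 [wait]  node(5,3) S=156.2923 payoff=0.0000 vs cont=1.4950 → 1.4950 [wait]  node(5,4) S=186.7767 payoff=0.0000 vs cont=0.0000 → 0.0000 [wait]  node(5,5) S=223.2069 payoff=0.0000 vs cont=0.0000 → 0.0000 [wait]  ⇒ S*(5)=91.5761
t_4: node(4,0) S=100.1094 payoff=30.8906 vs cont=31.0365 → 31.0365 [wait]  node(4,1) S=119.6354 payoff=11.3646 vs cont=15.5570 → 15.5570 [wait]  node(4,2) S=142.9700 payoff=0.0000 vs cont=5.0305 → 5.0305 [wait]  node(4,3) S=170.8559 payoff=0.0000 vs cont=0.7603 → 0.7603 [wait]  node(4,4) S=204.1809 payoff=0.0000 vs cont=0.0000 → 0.0000 [wait]  ⇒ S*(4)=-
t_3: node(3,0) S=109.4378 payoff=21.5622 vs cont=23.3949 → 23.3949 [wait]  node(3,1) S=130.7833 payoff=0.2167 vs cont=10.3729 → 10.3729 [wait]  node(3,2) S=156.2923 payoff=0.0000 vs cont=2.9304 → 2.9304 [wait]  node(3,3) S=186.7767 payoff=0.0000 vs cont=0.3867 → 0.3867 [wait]  ⇒ S*(3)=-
t_2: node(2,0) S=119.6354 payoff=11.3646 vs cont=16.9726 → 16.9726 [wait]  node(2,1) S=142.9700 payoff=0.0000 vs cont=6.7090 → 6.7090 [wait]  node(2,2) S=170.8559 payoff=0.0000 vs cont=1.6795 → 1.6795 [wait]  ⇒ S*(2)=-
t_1: node(1,0) S=130.7833 payoff=0.2167 vs cont=11.9139 → 11.9139 [wait]  node(1,1) S=156.2923 payoff=0.0000 vs cont=4.2337 → 4.2337 [wait]  ⇒ S*(1)=-
t_0: node(0,0) S=142.9700 payoff=0.0000 vs cont=8.1303 → 8.1303 [wait]  ⇒ S*(0)=-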